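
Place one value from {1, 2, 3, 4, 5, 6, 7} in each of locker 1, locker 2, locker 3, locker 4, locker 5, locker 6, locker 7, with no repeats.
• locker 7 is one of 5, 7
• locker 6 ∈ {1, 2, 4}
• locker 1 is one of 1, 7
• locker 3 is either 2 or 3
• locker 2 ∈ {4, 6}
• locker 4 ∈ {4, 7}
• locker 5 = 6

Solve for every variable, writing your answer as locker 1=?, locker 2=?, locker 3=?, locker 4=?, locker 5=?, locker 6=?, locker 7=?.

locker 5's domain is down to {6}, so locker 5 = 6. Remove 6 from locker 2.
locker 2 has just one choice, so locker 2 = 4. Remove 4 from locker 4, locker 6.
locker 4 must be 7 (only option left). So locker 1, locker 7 can't be 7.
locker 7 has just one choice, so locker 7 = 5.
locker 1 has just one choice, so locker 1 = 1. So locker 6 can't be 1.
That leaves locker 6 = 2. So locker 3 can't be 2.
locker 3's domain is down to {3}, so locker 3 = 3.

locker 1=1, locker 2=4, locker 3=3, locker 4=7, locker 5=6, locker 6=2, locker 7=5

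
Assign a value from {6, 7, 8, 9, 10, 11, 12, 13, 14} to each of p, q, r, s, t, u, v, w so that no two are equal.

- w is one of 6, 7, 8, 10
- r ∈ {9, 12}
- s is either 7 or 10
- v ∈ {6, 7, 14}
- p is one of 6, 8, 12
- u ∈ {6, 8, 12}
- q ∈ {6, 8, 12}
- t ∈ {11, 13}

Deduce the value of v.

14

p, q, u between them cover only {6, 8, 12} — a naked triple. Remove those values from r, v, w.
r must be 9 (only option left).
s and w between them cover only {7, 10} — a naked pair. Remove those values from v.
So v = 14.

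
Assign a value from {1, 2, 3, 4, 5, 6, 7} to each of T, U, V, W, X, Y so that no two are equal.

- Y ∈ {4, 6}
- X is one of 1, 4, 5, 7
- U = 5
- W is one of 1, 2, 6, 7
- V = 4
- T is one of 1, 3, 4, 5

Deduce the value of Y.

U's domain is down to {5}, so U = 5. So T, X can't be 5.
V has just one choice, so V = 4. So T, X, Y can't be 4.
So Y = 6.

6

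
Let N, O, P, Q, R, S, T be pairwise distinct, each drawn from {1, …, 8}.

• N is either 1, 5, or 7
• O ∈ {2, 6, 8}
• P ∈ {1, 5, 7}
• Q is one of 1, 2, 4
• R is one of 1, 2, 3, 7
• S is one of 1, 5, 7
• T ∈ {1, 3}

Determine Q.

4

The 3 variables N, P, S are confined to {1, 5, 7}, which locks those values in; drop them from Q, R, T.
That leaves T = 3. Remove 3 from R.
R has just one choice, so R = 2. Remove 2 from O, Q.
So Q = 4.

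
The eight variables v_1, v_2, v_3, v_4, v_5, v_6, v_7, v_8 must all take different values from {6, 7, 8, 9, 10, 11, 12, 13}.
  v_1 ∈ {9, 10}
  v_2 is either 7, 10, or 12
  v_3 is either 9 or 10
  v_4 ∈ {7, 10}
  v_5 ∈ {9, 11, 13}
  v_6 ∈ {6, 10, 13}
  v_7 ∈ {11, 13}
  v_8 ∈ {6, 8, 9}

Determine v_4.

7

Among the 8 variables, 8 fits only v_8 (and all 8 values in {6, 7, 8, 9, 10, 11, 12, 13} must be used), so v_8 = 8.
The 7 still-open variables draw from only 7 values {6, 7, 9, 10, 11, 12, 13}, so each is used; only v_6 can be 6, hence v_6 = 6.
The 6 still-open variables draw from only 6 values {7, 9, 10, 11, 12, 13}, so each is used; only v_2 can be 12, hence v_2 = 12.
The 5 still-open variables draw from only 5 values {7, 9, 10, 11, 13}, so each is used; only v_4 can be 7, hence v_4 = 7.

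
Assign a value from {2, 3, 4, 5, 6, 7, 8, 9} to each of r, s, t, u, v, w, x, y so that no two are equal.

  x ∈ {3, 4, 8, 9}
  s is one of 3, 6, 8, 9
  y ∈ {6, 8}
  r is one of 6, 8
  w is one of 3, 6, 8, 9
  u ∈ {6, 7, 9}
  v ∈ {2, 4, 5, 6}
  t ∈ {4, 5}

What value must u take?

Among the 8 variables, 2 fits only v (and all 8 values in {2, 3, 4, 5, 6, 7, 8, 9} must be used), so v = 2.
The 7 still-open variables draw from only 7 values {3, 4, 5, 6, 7, 8, 9}, so each is used; only t can be 5, hence t = 5.
The 6 still-open variables together cover exactly {3, 4, 6, 7, 8, 9} — 6 values for 6 variables — and 4 appears only in x's list, so x = 4.
The 5 still-open variables together cover exactly {3, 6, 7, 8, 9} — 5 values for 5 variables — and 7 appears only in u's list, so u = 7.

7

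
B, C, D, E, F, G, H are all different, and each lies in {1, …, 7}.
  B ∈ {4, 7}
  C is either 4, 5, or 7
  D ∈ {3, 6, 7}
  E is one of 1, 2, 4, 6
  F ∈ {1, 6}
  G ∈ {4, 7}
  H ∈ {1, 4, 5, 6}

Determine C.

5

The 7 variables draw from only 7 values {1, 2, 3, 4, 5, 6, 7}, so each is used; only E can be 2, hence E = 2.
The 6 still-open variables draw from only 6 values {1, 3, 4, 5, 6, 7}, so each is used; only D can be 3, hence D = 3.
The 2 variables B and G are confined to {4, 7}, which locks those values in; drop them from C, H.
So C = 5.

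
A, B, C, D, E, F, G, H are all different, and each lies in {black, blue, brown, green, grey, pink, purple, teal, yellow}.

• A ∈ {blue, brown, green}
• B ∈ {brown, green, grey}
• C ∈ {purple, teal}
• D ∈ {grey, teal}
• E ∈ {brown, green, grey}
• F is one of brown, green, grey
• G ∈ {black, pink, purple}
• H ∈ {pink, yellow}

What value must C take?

The 3 variables B, E, F are confined to {brown, green, grey}, which locks those values in; drop them from A, D.
A must be blue (only option left).
D has just one choice, so D = teal. So C can't be teal.
So C = purple.

purple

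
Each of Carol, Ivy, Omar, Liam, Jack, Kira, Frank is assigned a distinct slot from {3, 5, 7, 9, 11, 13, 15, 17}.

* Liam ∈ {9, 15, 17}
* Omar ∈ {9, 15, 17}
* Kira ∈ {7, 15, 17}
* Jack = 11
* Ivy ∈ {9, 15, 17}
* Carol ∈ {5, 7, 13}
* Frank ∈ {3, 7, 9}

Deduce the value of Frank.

Jack must be 11 (only option left).
Ivy, Omar, Liam between them cover only {9, 15, 17} — a naked triple. Remove those values from Kira, Frank.
Kira has just one choice, so Kira = 7. Strike 7 from Carol, Frank.
So Frank = 3.

3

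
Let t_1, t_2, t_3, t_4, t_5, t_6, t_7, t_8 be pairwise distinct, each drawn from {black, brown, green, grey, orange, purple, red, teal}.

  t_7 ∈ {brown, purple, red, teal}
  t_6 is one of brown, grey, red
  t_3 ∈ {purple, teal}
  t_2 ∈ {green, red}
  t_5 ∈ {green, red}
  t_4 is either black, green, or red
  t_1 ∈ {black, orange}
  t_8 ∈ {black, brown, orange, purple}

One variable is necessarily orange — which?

t_1

Among the 8 variables, grey fits only t_6 (and all 8 values in {black, brown, green, grey, orange, purple, red, teal} must be used), so t_6 = grey.
t_2 and t_5 between them cover only {green, red} — a naked pair. Remove those values from t_4, t_7.
t_4's domain is down to {black}, so t_4 = black. So t_1, t_8 can't be black.
So orange goes to t_1.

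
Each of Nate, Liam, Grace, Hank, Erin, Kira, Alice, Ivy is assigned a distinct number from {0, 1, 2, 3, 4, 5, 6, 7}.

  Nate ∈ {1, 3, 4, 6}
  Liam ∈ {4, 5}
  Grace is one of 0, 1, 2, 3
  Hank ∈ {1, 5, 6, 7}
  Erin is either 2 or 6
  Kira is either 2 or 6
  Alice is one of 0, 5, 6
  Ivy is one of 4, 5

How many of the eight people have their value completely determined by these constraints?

2

Among the 8 variables, 7 fits only Hank (and all 8 values in {0, 1, 2, 3, 4, 5, 6, 7} must be used), so Hank = 7.
The 2 variables Liam and Ivy are confined to {4, 5}, which locks those values in; drop them from Nate, Alice.
Erin and Kira share exactly the 2 values {2, 6}; by pigeonhole those values go to them, so strike 2, 6 from Nate, Grace, Alice.
Alice must be 0 (only option left). Eliminate 0 elsewhere: Grace.
Determined: Hank=7, Alice=0. The other people each still have more than one consistent value. That makes 2.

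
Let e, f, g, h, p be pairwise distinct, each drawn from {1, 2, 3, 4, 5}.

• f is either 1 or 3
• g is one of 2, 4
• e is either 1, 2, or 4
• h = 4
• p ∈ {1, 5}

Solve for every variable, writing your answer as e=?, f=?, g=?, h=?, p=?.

h has just one choice, so h = 4. Remove 4 from e, g.
That leaves g = 2. Eliminate 2 elsewhere: e.
e has just one choice, so e = 1. Strike 1 from f, p.
f has just one choice, so f = 3.
That leaves p = 5.

e=1, f=3, g=2, h=4, p=5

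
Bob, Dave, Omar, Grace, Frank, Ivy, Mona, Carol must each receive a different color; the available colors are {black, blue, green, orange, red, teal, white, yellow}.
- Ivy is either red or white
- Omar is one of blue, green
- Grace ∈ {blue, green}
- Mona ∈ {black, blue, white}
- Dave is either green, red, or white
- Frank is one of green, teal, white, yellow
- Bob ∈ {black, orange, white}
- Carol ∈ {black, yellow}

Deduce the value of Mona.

black

The 8 variables together cover exactly {black, blue, green, orange, red, teal, white, yellow} — 8 values for 8 variables — and orange appears only in Bob's list, so Bob = orange.
Among the 7 still-open variables, teal fits only Frank (and all 7 values in {black, blue, green, red, teal, white, yellow} must be used), so Frank = teal.
The 6 still-open variables together cover exactly {black, blue, green, red, white, yellow} — 6 values for 6 variables — and yellow appears only in Carol's list, so Carol = yellow.
The 5 still-open variables draw from only 5 values {black, blue, green, red, white}, so each is used; only Mona can be black, hence Mona = black.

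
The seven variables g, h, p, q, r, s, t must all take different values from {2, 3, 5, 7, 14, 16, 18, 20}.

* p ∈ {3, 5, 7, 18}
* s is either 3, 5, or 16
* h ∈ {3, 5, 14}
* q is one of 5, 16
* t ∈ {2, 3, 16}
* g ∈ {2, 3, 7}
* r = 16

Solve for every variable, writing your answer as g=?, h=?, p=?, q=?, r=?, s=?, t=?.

g=7, h=14, p=18, q=5, r=16, s=3, t=2

r's domain is down to {16}, so r = 16. Strike 16 from q, s, t.
That leaves q = 5. Strike 5 from h, p, s.
s's domain is down to {3}, so s = 3. So g, h, p, t can't be 3.
t has just one choice, so t = 2. Remove 2 from g.
g must be 7 (only option left). Remove 7 from p.
h has just one choice, so h = 14.
p must be 18 (only option left).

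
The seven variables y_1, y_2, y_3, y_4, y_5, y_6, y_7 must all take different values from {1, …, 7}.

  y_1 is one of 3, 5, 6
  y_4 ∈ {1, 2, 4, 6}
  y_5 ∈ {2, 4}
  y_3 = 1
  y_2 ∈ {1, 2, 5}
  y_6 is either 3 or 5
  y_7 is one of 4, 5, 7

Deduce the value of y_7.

y_3 has just one choice, so y_3 = 1. Eliminate 1 elsewhere: y_2, y_4.
Among the 6 still-open variables, 7 fits only y_7 (and all 6 values in {2, 3, 4, 5, 6, 7} must be used), so y_7 = 7.

7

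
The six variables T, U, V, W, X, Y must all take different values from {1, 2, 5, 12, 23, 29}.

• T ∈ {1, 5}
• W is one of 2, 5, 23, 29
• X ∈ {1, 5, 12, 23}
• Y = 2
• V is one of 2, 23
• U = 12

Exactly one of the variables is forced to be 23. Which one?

V

U has just one choice, so U = 12. So X can't be 12.
That leaves Y = 2. So V, W can't be 2.
So 23 goes to V.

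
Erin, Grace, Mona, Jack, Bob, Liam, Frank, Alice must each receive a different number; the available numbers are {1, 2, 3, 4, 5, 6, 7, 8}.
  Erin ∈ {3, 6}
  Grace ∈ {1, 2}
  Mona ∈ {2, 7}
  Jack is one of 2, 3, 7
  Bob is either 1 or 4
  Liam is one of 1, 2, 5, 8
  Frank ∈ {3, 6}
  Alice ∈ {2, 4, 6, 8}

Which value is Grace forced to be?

The 8 variables together cover exactly {1, 2, 3, 4, 5, 6, 7, 8} — 8 values for 8 variables — and 5 appears only in Liam's list, so Liam = 5.
The 7 still-open variables draw from only 7 values {1, 2, 3, 4, 6, 7, 8}, so each is used; only Alice can be 8, hence Alice = 8.
The 6 still-open variables draw from only 6 values {1, 2, 3, 4, 6, 7}, so each is used; only Bob can be 4, hence Bob = 4.
Among the 5 still-open variables, 1 fits only Grace (and all 5 values in {1, 2, 3, 6, 7} must be used), so Grace = 1.

1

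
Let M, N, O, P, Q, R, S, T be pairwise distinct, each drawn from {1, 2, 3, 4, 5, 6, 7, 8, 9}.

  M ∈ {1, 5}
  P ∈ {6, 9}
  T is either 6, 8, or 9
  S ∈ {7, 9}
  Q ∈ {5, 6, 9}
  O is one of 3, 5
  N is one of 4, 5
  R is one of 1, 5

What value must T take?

8

The 8 variables together cover exactly {1, 3, 4, 5, 6, 7, 8, 9} — 8 values for 8 variables — and 3 appears only in O's list, so O = 3.
The 7 still-open variables draw from only 7 values {1, 4, 5, 6, 7, 8, 9}, so each is used; only N can be 4, hence N = 4.
The 6 still-open variables together cover exactly {1, 5, 6, 7, 8, 9} — 6 values for 6 variables — and 7 appears only in S's list, so S = 7.
The 5 still-open variables together cover exactly {1, 5, 6, 8, 9} — 5 values for 5 variables — and 8 appears only in T's list, so T = 8.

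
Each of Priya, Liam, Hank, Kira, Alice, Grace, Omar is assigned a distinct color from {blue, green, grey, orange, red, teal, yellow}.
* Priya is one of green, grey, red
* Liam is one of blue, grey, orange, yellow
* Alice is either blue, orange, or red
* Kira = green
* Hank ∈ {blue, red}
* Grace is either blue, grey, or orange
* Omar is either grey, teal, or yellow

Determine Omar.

teal

Kira has just one choice, so Kira = green. Eliminate green elsewhere: Priya.
The 6 still-open variables together cover exactly {blue, grey, orange, red, teal, yellow} — 6 values for 6 variables — and teal appears only in Omar's list, so Omar = teal.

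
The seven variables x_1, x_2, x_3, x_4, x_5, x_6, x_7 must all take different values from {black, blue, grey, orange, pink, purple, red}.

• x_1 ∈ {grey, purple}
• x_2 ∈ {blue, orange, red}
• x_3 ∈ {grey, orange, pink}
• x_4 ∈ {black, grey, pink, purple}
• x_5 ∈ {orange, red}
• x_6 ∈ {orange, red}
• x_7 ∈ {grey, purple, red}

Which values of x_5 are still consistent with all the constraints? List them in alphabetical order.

The 7 variables draw from only 7 values {black, blue, grey, orange, pink, purple, red}, so each is used; only x_4 can be black, hence x_4 = black.
The 6 still-open variables together cover exactly {blue, grey, orange, pink, purple, red} — 6 values for 6 variables — and blue appears only in x_2's list, so x_2 = blue.
Among the 5 still-open variables, pink fits only x_3 (and all 5 values in {grey, orange, pink, purple, red} must be used), so x_3 = pink.
x_5 and x_6 share exactly the 2 values {orange, red}; by pigeonhole those values go to them, so strike orange, red from x_7.
No further eliminations apply; x_5 can still be any of orange, red.

orange, red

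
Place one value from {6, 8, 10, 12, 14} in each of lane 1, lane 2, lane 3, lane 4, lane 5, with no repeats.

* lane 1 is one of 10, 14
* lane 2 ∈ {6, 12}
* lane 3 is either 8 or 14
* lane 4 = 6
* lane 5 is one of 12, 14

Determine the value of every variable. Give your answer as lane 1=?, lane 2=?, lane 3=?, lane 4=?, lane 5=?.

lane 4 must be 6 (only option left). So lane 2 can't be 6.
lane 2 must be 12 (only option left). So lane 5 can't be 12.
lane 5's domain is down to {14}, so lane 5 = 14. Strike 14 from lane 1, lane 3.
lane 1 has just one choice, so lane 1 = 10.
That leaves lane 3 = 8.

lane 1=10, lane 2=12, lane 3=8, lane 4=6, lane 5=14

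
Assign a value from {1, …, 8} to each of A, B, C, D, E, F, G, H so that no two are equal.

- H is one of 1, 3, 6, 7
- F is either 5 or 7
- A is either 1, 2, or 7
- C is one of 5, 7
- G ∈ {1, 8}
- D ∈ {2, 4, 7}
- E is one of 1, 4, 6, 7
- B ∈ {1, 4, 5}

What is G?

8

The 8 variables draw from only 8 values {1, 2, 3, 4, 5, 6, 7, 8}, so each is used; only H can be 3, hence H = 3.
Among the 7 still-open variables, 6 fits only E (and all 7 values in {1, 2, 4, 5, 6, 7, 8} must be used), so E = 6.
The 6 still-open variables draw from only 6 values {1, 2, 4, 5, 7, 8}, so each is used; only G can be 8, hence G = 8.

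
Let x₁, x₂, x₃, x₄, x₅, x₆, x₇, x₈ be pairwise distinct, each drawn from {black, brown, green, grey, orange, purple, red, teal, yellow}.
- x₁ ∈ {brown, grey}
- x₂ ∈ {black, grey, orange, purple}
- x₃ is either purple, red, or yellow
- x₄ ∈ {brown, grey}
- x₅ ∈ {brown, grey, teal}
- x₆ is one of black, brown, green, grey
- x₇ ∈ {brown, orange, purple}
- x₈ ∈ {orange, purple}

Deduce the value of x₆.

green

x₁ and x₄ between them cover only {brown, grey} — a naked pair. Remove those values from x₂, x₅, x₆, x₇.
x₅ has just one choice, so x₅ = teal.
x₇ and x₈ share exactly the 2 values {orange, purple}; by pigeonhole those values go to them, so strike orange, purple from x₂, x₃.
x₂ has just one choice, so x₂ = black. Strike black from x₆.
So x₆ = green.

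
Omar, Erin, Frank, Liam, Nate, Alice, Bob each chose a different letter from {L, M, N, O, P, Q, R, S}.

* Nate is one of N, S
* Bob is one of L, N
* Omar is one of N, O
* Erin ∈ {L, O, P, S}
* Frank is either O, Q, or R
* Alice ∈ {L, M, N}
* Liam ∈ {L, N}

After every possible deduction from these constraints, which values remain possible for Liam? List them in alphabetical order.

L, N

Liam and Bob share exactly the 2 values {L, N}; by pigeonhole those values go to them, so strike L, N from Omar, Erin, Nate, Alice.
Omar has just one choice, so Omar = O. Remove O from Erin, Frank.
That leaves Nate = S. Strike S from Erin.
That leaves Alice = M.
Erin's domain is down to {P}, so Erin = P.
No further eliminations apply; Liam can still be any of L, N.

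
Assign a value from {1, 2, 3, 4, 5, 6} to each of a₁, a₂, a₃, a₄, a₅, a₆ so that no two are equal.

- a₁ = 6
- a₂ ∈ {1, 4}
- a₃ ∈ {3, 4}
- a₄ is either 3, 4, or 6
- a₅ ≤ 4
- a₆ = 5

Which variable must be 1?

a₁'s domain is down to {6}, so a₁ = 6. Eliminate 6 elsewhere: a₄.
That leaves a₆ = 5.
Among the 4 still-open variables, 2 fits only a₅ (and all 4 values in {1, 2, 3, 4} must be used), so a₅ = 2.
Among the 3 still-open variables, 1 fits only a₂ (and all 3 values in {1, 3, 4} must be used), so a₂ = 1.

a₂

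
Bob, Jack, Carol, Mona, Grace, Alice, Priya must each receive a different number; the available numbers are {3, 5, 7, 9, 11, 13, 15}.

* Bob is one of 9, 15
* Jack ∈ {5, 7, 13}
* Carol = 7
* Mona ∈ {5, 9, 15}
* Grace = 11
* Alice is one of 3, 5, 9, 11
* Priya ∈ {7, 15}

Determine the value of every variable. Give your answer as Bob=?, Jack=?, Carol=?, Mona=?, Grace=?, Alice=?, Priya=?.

Carol must be 7 (only option left). Remove 7 from Jack, Priya.
Grace must be 11 (only option left). Strike 11 from Alice.
Priya has just one choice, so Priya = 15. Strike 15 from Bob, Mona.
Bob must be 9 (only option left). So Mona, Alice can't be 9.
That leaves Mona = 5. Remove 5 from Jack, Alice.
Alice must be 3 (only option left).
Jack has just one choice, so Jack = 13.

Bob=9, Jack=13, Carol=7, Mona=5, Grace=11, Alice=3, Priya=15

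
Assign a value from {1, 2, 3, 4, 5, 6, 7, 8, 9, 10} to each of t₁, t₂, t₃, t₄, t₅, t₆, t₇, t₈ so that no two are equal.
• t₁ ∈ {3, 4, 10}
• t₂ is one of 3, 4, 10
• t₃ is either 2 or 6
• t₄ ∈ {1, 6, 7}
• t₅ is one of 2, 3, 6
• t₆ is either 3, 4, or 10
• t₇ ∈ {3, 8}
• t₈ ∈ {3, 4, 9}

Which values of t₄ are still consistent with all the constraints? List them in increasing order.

t₁, t₂, t₆ share exactly the 3 values {3, 4, 10}; by pigeonhole those values go to them, so strike 3, 4, 10 from t₅, t₇, t₈.
t₇ has just one choice, so t₇ = 8.
t₈'s domain is down to {9}, so t₈ = 9.
t₃ and t₅ between them cover only {2, 6} — a naked pair. Remove those values from t₄.
No further eliminations apply; t₄ can still be any of 1, 7.

1, 7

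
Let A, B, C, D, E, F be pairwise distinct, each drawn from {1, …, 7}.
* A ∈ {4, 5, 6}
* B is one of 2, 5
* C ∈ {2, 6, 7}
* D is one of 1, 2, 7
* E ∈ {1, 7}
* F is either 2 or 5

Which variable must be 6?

The 6 variables together cover exactly {1, 2, 4, 5, 6, 7} — 6 values for 6 variables — and 4 appears only in A's list, so A = 4.
The 5 still-open variables draw from only 5 values {1, 2, 5, 6, 7}, so each is used; only C can be 6, hence C = 6.

C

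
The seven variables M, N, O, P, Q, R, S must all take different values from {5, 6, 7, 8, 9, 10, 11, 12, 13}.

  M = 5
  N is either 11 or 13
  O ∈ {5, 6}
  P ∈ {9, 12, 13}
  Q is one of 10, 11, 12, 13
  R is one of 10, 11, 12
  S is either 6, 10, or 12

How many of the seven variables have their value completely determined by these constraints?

3

M must be 5 (only option left). Remove 5 from O.
O must be 6 (only option left). Eliminate 6 elsewhere: S.
Among the 5 still-open variables, 9 fits only P (and all 5 values in {9, 10, 11, 12, 13} must be used), so P = 9.
Determined: M=5, O=6, P=9. The other variables each still have more than one consistent value. That makes 3.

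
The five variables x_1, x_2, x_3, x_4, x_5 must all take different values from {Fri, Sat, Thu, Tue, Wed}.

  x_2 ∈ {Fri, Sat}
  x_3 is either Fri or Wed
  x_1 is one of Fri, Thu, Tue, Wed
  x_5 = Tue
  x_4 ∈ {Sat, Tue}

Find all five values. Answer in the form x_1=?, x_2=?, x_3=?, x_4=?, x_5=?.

x_5 has just one choice, so x_5 = Tue. Eliminate Tue elsewhere: x_1, x_4.
x_4's domain is down to {Sat}, so x_4 = Sat. Eliminate Sat elsewhere: x_2.
x_2 must be Fri (only option left). Strike Fri from x_1, x_3.
x_3 must be Wed (only option left). Strike Wed from x_1.
x_1 must be Thu (only option left).

x_1=Thu, x_2=Fri, x_3=Wed, x_4=Sat, x_5=Tue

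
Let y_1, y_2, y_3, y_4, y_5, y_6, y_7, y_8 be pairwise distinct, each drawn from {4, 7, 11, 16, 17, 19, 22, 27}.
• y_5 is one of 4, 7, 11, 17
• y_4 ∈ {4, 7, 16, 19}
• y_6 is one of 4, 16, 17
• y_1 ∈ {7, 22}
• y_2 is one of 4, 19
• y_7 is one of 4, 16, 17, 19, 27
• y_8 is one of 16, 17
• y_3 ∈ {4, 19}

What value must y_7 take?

27

The 8 variables draw from only 8 values {4, 7, 11, 16, 17, 19, 22, 27}, so each is used; only y_5 can be 11, hence y_5 = 11.
The 7 still-open variables together cover exactly {4, 7, 16, 17, 19, 22, 27} — 7 values for 7 variables — and 22 appears only in y_1's list, so y_1 = 22.
The 6 still-open variables together cover exactly {4, 7, 16, 17, 19, 27} — 6 values for 6 variables — and 7 appears only in y_4's list, so y_4 = 7.
Among the 5 still-open variables, 27 fits only y_7 (and all 5 values in {4, 16, 17, 19, 27} must be used), so y_7 = 27.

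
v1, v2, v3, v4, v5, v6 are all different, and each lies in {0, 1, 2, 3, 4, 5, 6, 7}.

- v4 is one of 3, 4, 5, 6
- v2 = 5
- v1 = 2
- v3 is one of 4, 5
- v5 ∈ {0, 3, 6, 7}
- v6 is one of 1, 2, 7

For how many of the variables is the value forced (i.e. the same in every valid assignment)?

3

v1 has just one choice, so v1 = 2. Eliminate 2 elsewhere: v6.
v2 has just one choice, so v2 = 5. So v3, v4 can't be 5.
v3 has just one choice, so v3 = 4. Remove 4 from v4.
Determined: v1=2, v2=5, v3=4. The other variables each still have more than one consistent value. That makes 3.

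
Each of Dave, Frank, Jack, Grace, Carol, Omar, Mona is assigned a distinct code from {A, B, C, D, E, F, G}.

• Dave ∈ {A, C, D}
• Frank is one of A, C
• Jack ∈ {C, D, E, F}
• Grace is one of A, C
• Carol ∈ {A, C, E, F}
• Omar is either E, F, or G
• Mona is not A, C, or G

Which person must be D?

Dave

The 7 variables draw from only 7 values {A, B, C, D, E, F, G}, so each is used; only Mona can be B, hence Mona = B.
Among the 6 still-open variables, G fits only Omar (and all 6 values in {A, C, D, E, F, G} must be used), so Omar = G.
Frank and Grace between them cover only {A, C} — a naked pair. Remove those values from Dave, Jack, Carol.
So D goes to Dave.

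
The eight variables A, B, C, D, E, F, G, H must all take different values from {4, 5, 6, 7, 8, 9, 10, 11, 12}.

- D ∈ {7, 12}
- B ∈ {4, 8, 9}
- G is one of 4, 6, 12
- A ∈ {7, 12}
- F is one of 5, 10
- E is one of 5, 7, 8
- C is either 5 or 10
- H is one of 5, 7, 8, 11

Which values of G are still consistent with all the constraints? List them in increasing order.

A and D between them cover only {7, 12} — a naked pair. Remove those values from E, G, H.
C and F between them cover only {5, 10} — a naked pair. Remove those values from E, H.
E's domain is down to {8}, so E = 8. Remove 8 from B, H.
That leaves H = 11.
No further eliminations apply; G can still be any of 4, 6.

4, 6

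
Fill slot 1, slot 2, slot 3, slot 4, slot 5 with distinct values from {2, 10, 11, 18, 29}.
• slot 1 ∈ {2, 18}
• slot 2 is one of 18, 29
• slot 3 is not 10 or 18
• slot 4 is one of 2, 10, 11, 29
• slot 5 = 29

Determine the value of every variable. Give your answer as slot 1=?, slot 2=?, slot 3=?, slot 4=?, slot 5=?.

slot 1=2, slot 2=18, slot 3=11, slot 4=10, slot 5=29

slot 5 must be 29 (only option left). Eliminate 29 elsewhere: slot 2, slot 3, slot 4.
That leaves slot 2 = 18. So slot 1 can't be 18.
That leaves slot 1 = 2. Eliminate 2 elsewhere: slot 3, slot 4.
slot 3 must be 11 (only option left). So slot 4 can't be 11.
slot 4's domain is down to {10}, so slot 4 = 10.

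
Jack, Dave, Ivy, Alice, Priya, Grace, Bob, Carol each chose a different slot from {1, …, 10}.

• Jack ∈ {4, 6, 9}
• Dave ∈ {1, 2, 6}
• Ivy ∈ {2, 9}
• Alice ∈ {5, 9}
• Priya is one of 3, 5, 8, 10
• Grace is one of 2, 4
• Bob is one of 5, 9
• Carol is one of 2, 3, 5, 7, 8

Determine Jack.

6

Alice and Bob between them cover only {5, 9} — a naked pair. Remove those values from Jack, Ivy, Priya, Carol.
That leaves Ivy = 2. Remove 2 from Dave, Grace, Carol.
Grace has just one choice, so Grace = 4. Eliminate 4 elsewhere: Jack.
So Jack = 6.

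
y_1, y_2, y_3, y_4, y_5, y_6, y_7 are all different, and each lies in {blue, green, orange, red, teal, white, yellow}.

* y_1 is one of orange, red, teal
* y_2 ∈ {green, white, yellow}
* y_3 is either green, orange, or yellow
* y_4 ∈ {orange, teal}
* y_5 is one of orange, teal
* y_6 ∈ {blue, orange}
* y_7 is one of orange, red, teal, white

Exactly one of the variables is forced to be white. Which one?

The 7 variables together cover exactly {blue, green, orange, red, teal, white, yellow} — 7 values for 7 variables — and blue appears only in y_6's list, so y_6 = blue.
y_4 and y_5 share exactly the 2 values {orange, teal}; by pigeonhole those values go to them, so strike orange, teal from y_1, y_3, y_7.
y_1 must be red (only option left). Eliminate red elsewhere: y_7.
So white goes to y_7.

y_7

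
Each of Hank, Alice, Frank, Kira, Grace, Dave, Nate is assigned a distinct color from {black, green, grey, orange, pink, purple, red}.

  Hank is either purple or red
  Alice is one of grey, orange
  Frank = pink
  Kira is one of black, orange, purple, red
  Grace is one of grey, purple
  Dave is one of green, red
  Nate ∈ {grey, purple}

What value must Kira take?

Frank's domain is down to {pink}, so Frank = pink.
The 6 still-open variables together cover exactly {black, green, grey, orange, purple, red} — 6 values for 6 variables — and black appears only in Kira's list, so Kira = black.

black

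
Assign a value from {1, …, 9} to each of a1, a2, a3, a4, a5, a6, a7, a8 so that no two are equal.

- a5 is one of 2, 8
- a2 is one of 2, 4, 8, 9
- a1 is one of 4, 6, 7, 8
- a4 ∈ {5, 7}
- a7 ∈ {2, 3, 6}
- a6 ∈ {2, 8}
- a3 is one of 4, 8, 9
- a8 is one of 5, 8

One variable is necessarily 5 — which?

The 8 variables draw from only 8 values {2, 3, 4, 5, 6, 7, 8, 9}, so each is used; only a7 can be 3, hence a7 = 3.
The 7 still-open variables together cover exactly {2, 4, 5, 6, 7, 8, 9} — 7 values for 7 variables — and 6 appears only in a1's list, so a1 = 6.
The 6 still-open variables together cover exactly {2, 4, 5, 7, 8, 9} — 6 values for 6 variables — and 7 appears only in a4's list, so a4 = 7.
The 5 still-open variables together cover exactly {2, 4, 5, 8, 9} — 5 values for 5 variables — and 5 appears only in a8's list, so a8 = 5.

a8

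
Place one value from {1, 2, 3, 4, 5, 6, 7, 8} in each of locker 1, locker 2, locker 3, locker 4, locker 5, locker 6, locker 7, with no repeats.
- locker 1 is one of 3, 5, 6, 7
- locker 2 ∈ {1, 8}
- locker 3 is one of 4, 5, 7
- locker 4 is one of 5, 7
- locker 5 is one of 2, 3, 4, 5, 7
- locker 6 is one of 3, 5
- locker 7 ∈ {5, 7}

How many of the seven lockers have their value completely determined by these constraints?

The 2 variables locker 4 and locker 7 are confined to {5, 7}, which locks those values in; drop them from locker 1, locker 3, locker 5, locker 6.
locker 3 must be 4 (only option left). So locker 5 can't be 4.
That leaves locker 6 = 3. So locker 1, locker 5 can't be 3.
locker 1 must be 6 (only option left).
locker 5 has just one choice, so locker 5 = 2.
Determined: locker 1=6, locker 3=4, locker 5=2, locker 6=3. The other lockers each still have more than one consistent value. That makes 4.

4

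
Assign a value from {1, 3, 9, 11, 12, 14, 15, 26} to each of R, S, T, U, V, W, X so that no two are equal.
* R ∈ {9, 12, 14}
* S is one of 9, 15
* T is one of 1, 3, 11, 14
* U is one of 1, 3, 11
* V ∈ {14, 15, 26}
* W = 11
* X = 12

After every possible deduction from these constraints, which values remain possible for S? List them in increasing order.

W must be 11 (only option left). Remove 11 from T, U.
X's domain is down to {12}, so X = 12. Strike 12 from R.
No further eliminations apply; S can still be any of 9, 15.

9, 15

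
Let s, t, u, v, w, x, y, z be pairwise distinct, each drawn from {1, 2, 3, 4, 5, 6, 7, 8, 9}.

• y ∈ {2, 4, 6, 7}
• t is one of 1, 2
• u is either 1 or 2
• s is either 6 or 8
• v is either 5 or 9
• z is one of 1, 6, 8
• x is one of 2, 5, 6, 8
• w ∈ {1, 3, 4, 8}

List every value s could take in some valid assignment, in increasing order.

The 2 variables t and u are confined to {1, 2}, which locks those values in; drop them from w, x, y, z.
s and z between them cover only {6, 8} — a naked pair. Remove those values from w, x, y.
x must be 5 (only option left). Remove 5 from v.
v has just one choice, so v = 9.
No further eliminations apply; s can still be any of 6, 8.

6, 8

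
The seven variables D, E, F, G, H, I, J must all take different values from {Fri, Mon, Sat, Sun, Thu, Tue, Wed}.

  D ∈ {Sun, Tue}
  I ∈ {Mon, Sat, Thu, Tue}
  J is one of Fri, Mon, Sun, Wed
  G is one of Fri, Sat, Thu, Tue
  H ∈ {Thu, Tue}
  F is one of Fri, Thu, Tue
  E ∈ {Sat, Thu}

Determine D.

Sun

The 7 variables together cover exactly {Fri, Mon, Sat, Sun, Thu, Tue, Wed} — 7 values for 7 variables — and Wed appears only in J's list, so J = Wed.
The 6 still-open variables together cover exactly {Fri, Mon, Sat, Sun, Thu, Tue} — 6 values for 6 variables — and Mon appears only in I's list, so I = Mon.
Among the 5 still-open variables, Sun fits only D (and all 5 values in {Fri, Sat, Sun, Thu, Tue} must be used), so D = Sun.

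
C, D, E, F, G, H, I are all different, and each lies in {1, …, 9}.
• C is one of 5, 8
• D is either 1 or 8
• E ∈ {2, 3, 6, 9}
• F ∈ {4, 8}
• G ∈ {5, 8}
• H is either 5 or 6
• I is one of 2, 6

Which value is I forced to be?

C and G share exactly the 2 values {5, 8}; by pigeonhole those values go to them, so strike 5, 8 from D, F, H.
D's domain is down to {1}, so D = 1.
That leaves F = 4.
That leaves H = 6. Remove 6 from E, I.
So I = 2.

2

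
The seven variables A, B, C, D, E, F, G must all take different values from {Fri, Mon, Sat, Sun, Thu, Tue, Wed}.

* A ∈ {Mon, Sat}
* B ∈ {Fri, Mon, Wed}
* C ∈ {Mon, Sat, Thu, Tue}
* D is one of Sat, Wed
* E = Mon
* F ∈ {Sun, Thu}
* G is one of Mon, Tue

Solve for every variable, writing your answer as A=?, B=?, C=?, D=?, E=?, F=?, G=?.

E must be Mon (only option left). Eliminate Mon elsewhere: A, B, C, G.
G has just one choice, so G = Tue. Eliminate Tue elsewhere: C.
A's domain is down to {Sat}, so A = Sat. Remove Sat from C, D.
C must be Thu (only option left). So F can't be Thu.
D must be Wed (only option left). Remove Wed from B.
F must be Sun (only option left).
B must be Fri (only option left).

A=Sat, B=Fri, C=Thu, D=Wed, E=Mon, F=Sun, G=Tue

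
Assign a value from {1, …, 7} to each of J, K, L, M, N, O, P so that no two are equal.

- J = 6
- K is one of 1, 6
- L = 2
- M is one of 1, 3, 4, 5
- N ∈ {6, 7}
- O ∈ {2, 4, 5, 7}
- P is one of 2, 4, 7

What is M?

J has just one choice, so J = 6. So K, N can't be 6.
K has just one choice, so K = 1. Strike 1 from M.
That leaves L = 2. Remove 2 from O, P.
N must be 7 (only option left). Eliminate 7 elsewhere: O, P.
P must be 4 (only option left). Remove 4 from M, O.
O's domain is down to {5}, so O = 5. Remove 5 from M.
So M = 3.

3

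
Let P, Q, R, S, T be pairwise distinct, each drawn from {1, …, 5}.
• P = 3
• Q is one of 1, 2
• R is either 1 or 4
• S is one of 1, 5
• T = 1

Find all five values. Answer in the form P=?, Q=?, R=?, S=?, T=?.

P=3, Q=2, R=4, S=5, T=1

P has just one choice, so P = 3.
That leaves T = 1. Remove 1 from Q, R, S.
Q's domain is down to {2}, so Q = 2.
R's domain is down to {4}, so R = 4.
That leaves S = 5.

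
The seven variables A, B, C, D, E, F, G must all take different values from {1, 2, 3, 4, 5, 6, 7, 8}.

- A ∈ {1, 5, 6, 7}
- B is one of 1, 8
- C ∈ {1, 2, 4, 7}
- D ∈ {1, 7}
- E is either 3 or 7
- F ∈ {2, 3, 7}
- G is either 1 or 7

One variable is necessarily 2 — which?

F

D and G share exactly the 2 values {1, 7}; by pigeonhole those values go to them, so strike 1, 7 from A, B, C, E, F.
B must be 8 (only option left).
That leaves E = 3. So F can't be 3.
So 2 goes to F.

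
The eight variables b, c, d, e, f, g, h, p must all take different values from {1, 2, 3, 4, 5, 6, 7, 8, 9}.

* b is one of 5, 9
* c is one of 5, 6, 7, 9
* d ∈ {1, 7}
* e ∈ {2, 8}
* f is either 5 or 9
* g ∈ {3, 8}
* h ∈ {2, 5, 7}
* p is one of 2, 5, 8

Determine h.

7

The 8 variables draw from only 8 values {1, 2, 3, 5, 6, 7, 8, 9}, so each is used; only d can be 1, hence d = 1.
The 7 still-open variables draw from only 7 values {2, 3, 5, 6, 7, 8, 9}, so each is used; only g can be 3, hence g = 3.
The 6 still-open variables draw from only 6 values {2, 5, 6, 7, 8, 9}, so each is used; only c can be 6, hence c = 6.
Among the 5 still-open variables, 7 fits only h (and all 5 values in {2, 5, 7, 8, 9} must be used), so h = 7.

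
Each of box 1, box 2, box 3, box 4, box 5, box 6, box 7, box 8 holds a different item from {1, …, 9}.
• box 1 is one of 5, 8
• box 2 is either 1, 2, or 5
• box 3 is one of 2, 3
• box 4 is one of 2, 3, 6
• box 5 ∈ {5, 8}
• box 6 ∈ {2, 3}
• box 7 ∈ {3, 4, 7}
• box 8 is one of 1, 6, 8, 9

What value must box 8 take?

box 1 and box 5 between them cover only {5, 8} — a naked pair. Remove those values from box 2, box 8.
box 3 and box 6 share exactly the 2 values {2, 3}; by pigeonhole those values go to them, so strike 2, 3 from box 2, box 4, box 7.
box 2's domain is down to {1}, so box 2 = 1. Strike 1 from box 8.
box 4 has just one choice, so box 4 = 6. Remove 6 from box 8.
So box 8 = 9.

9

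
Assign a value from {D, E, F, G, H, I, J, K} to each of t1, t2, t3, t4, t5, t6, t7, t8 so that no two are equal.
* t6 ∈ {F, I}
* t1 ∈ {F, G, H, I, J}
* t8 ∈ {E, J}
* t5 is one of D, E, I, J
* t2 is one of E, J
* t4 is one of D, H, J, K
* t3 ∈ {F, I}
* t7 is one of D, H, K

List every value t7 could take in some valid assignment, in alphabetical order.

The 8 variables draw from only 8 values {D, E, F, G, H, I, J, K}, so each is used; only t1 can be G, hence t1 = G.
t2 and t8 between them cover only {E, J} — a naked pair. Remove those values from t4, t5.
t3 and t6 share exactly the 2 values {F, I}; by pigeonhole those values go to them, so strike F, I from t5.
t5 must be D (only option left). Eliminate D elsewhere: t4, t7.
No further eliminations apply; t7 can still be any of H, K.

H, K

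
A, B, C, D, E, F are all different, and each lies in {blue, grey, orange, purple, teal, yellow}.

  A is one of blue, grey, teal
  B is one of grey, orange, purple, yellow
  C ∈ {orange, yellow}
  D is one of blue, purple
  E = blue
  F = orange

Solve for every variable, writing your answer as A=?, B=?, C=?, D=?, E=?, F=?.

A=teal, B=grey, C=yellow, D=purple, E=blue, F=orange

E must be blue (only option left). Strike blue from A, D.
F's domain is down to {orange}, so F = orange. Eliminate orange elsewhere: B, C.
C's domain is down to {yellow}, so C = yellow. Strike yellow from B.
That leaves D = purple. Eliminate purple elsewhere: B.
B's domain is down to {grey}, so B = grey. Remove grey from A.
A must be teal (only option left).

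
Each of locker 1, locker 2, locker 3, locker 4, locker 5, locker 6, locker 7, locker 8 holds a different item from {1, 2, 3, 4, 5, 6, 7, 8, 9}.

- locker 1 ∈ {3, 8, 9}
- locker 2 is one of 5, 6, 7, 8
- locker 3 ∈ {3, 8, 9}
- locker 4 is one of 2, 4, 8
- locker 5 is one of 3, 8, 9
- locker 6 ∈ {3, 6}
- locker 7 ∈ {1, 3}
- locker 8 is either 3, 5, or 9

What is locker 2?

7

locker 1, locker 3, locker 5 between them cover only {3, 8, 9} — a naked triple. Remove those values from locker 2, locker 4, locker 6, locker 7, locker 8.
locker 6 has just one choice, so locker 6 = 6. So locker 2 can't be 6.
That leaves locker 7 = 1.
locker 8 has just one choice, so locker 8 = 5. Eliminate 5 elsewhere: locker 2.
So locker 2 = 7.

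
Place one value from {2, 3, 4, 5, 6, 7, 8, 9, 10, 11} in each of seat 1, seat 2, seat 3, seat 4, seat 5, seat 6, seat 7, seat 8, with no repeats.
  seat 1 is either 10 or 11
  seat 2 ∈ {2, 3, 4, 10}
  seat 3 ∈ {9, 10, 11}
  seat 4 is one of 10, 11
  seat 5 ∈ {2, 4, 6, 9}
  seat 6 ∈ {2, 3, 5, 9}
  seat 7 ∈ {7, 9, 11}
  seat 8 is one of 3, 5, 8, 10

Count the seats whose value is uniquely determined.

2

The 2 variables seat 1 and seat 4 are confined to {10, 11}, which locks those values in; drop them from seat 2, seat 3, seat 7, seat 8.
seat 3's domain is down to {9}, so seat 3 = 9. Remove 9 from seat 5, seat 6, seat 7.
seat 7 has just one choice, so seat 7 = 7.
Determined: seat 3=9, seat 7=7. The other seats each still have more than one consistent value. That makes 2.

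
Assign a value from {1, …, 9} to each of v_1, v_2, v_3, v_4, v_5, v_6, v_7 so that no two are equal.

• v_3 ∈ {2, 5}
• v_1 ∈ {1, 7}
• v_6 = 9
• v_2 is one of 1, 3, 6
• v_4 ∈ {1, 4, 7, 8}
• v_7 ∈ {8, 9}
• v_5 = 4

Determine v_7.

v_5 has just one choice, so v_5 = 4. So v_4 can't be 4.
v_6 has just one choice, so v_6 = 9. Eliminate 9 elsewhere: v_7.
So v_7 = 8.

8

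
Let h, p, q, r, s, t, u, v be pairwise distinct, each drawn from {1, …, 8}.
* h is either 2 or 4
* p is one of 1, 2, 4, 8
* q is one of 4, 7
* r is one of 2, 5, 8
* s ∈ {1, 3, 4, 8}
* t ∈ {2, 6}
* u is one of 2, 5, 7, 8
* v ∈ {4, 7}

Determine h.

2

The 8 variables draw from only 8 values {1, 2, 3, 4, 5, 6, 7, 8}, so each is used; only s can be 3, hence s = 3.
The 7 still-open variables draw from only 7 values {1, 2, 4, 5, 6, 7, 8}, so each is used; only p can be 1, hence p = 1.
The 6 still-open variables together cover exactly {2, 4, 5, 6, 7, 8} — 6 values for 6 variables — and 6 appears only in t's list, so t = 6.
q and v share exactly the 2 values {4, 7}; by pigeonhole those values go to them, so strike 4, 7 from h, u.
So h = 2.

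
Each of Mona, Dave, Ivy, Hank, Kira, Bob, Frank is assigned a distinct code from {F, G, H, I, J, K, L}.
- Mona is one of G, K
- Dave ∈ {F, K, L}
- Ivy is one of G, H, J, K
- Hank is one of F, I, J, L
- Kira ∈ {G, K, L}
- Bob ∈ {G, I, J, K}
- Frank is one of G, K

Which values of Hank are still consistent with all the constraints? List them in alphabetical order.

I, J

The 7 variables together cover exactly {F, G, H, I, J, K, L} — 7 values for 7 variables — and H appears only in Ivy's list, so Ivy = H.
Mona and Frank between them cover only {G, K} — a naked pair. Remove those values from Dave, Kira, Bob.
Kira must be L (only option left). So Dave, Hank can't be L.
Dave's domain is down to {F}, so Dave = F. So Hank can't be F.
No further eliminations apply; Hank can still be any of I, J.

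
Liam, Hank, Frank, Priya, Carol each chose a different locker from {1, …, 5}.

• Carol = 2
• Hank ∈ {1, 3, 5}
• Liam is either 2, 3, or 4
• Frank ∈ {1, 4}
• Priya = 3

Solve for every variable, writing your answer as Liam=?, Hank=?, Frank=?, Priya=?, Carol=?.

Liam=4, Hank=5, Frank=1, Priya=3, Carol=2

Priya has just one choice, so Priya = 3. Eliminate 3 elsewhere: Liam, Hank.
That leaves Carol = 2. Remove 2 from Liam.
Liam must be 4 (only option left). Eliminate 4 elsewhere: Frank.
Frank must be 1 (only option left). Remove 1 from Hank.
Hank has just one choice, so Hank = 5.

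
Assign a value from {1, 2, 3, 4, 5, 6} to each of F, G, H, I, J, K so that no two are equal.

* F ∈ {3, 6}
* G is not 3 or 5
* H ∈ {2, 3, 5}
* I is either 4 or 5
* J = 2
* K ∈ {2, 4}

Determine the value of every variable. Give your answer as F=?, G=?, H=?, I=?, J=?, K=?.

F=6, G=1, H=3, I=5, J=2, K=4

J has just one choice, so J = 2. So G, H, K can't be 2.
K must be 4 (only option left). Remove 4 from G, I.
I's domain is down to {5}, so I = 5. So H can't be 5.
H has just one choice, so H = 3. Strike 3 from F.
F has just one choice, so F = 6. Eliminate 6 elsewhere: G.
That leaves G = 1.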